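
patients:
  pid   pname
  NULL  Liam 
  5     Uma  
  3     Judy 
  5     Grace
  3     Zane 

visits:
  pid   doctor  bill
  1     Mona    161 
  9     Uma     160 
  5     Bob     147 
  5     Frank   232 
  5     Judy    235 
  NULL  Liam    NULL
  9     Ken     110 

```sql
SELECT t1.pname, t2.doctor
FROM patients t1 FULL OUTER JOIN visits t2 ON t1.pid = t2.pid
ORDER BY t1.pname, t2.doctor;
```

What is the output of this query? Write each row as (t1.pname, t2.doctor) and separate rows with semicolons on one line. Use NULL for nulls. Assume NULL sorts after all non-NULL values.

FULL OUTER JOIN keeps every row from both sides; unmatched rows get NULL for the other side's columns.
Matching on t1.pid = t2.pid. A NULL in a compared column never satisfies the condition.
Matched pairs: 6; unmatched t1 rows kept: 3; unmatched t2 rows kept: 4.

(Grace, Bob); (Grace, Frank); (Grace, Judy); (Judy, NULL); (Liam, NULL); (Uma, Bob); (Uma, Frank); (Uma, Judy); (Zane, NULL); (NULL, Ken); (NULL, Liam); (NULL, Mona); (NULL, Uma)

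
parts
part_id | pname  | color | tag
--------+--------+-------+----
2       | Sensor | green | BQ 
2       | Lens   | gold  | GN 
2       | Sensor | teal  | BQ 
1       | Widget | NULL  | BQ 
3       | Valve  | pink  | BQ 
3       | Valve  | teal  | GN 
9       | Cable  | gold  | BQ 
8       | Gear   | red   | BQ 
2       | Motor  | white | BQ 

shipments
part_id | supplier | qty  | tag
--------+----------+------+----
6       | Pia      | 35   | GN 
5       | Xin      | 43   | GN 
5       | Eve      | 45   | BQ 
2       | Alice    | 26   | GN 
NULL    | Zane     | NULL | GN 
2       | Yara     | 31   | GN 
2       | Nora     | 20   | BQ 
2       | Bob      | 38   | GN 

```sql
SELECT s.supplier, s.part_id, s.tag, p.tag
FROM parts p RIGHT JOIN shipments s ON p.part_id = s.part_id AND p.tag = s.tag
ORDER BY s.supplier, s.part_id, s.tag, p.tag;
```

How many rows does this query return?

10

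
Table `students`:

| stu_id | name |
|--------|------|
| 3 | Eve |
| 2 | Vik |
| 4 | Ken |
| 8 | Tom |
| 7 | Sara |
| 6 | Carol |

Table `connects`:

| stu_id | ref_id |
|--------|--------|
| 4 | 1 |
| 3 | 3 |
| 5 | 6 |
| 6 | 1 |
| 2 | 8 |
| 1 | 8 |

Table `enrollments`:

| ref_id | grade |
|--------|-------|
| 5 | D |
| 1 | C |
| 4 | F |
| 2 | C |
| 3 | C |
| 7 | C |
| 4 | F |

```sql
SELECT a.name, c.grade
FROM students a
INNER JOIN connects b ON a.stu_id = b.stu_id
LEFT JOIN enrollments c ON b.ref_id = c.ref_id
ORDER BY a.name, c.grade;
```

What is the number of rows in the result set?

4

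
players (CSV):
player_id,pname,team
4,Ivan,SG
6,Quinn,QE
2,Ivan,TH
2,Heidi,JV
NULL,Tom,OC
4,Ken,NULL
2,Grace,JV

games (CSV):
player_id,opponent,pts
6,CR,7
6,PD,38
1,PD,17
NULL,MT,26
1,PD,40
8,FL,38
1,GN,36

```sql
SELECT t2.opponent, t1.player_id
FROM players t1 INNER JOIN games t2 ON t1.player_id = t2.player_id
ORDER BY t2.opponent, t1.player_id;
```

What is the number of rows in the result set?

INNER JOIN keeps only pairs where the ON condition holds.
Matching on t1.player_id = t2.player_id. A NULL in a compared column never satisfies the condition.
Matched pairs: 2.
Total: 2 rows.

2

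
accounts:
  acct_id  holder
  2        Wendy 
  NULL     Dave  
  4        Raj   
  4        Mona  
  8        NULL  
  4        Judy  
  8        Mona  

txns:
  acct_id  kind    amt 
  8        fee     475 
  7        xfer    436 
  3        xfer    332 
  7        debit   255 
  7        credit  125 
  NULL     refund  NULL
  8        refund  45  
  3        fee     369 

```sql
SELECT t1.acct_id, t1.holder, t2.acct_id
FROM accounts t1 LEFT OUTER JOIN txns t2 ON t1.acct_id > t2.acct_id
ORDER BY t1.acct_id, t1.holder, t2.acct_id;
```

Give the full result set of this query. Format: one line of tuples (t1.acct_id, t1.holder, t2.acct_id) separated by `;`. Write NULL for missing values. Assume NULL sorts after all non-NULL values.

LEFT JOIN keeps every row from `accounts`; unmatched rows get NULL for `txns`'s columns.
Matching on t1.acct_id > t2.acct_id. A NULL in a compared column never satisfies the condition.
- acct_id=2: no t2 row matches, row kept with t2 columns NULL.
- acct_id=NULL: no t2 row matches, row kept with t2 columns NULL.
- acct_id=4: 2 matching t2 row(s), so 2 row(s) emitted.
- acct_id=4: 2 matching t2 row(s), so 2 row(s) emitted.
- acct_id=8: 5 matching t2 row(s), so 5 row(s) emitted.
- acct_id=4: 2 matching t2 row(s), so 2 row(s) emitted.
- acct_id=8: 5 matching t2 row(s), so 5 row(s) emitted.

(2, Wendy, NULL); (4, Judy, 3); (4, Judy, 3); (4, Mona, 3); (4, Mona, 3); (4, Raj, 3); (4, Raj, 3); (8, Mona, 3); (8, Mona, 3); (8, Mona, 7); (8, Mona, 7); (8, Mona, 7); (8, NULL, 3); (8, NULL, 3); (8, NULL, 7); (8, NULL, 7); (8, NULL, 7); (NULL, Dave, NULL)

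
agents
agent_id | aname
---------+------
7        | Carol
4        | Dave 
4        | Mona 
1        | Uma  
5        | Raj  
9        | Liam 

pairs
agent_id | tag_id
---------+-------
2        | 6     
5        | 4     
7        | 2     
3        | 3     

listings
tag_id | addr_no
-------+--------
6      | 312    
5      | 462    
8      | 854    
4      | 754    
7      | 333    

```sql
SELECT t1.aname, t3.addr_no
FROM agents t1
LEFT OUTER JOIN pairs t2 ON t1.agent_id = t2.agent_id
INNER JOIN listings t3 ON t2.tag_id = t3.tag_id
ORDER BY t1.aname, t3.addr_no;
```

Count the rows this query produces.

Joins associate left-to-right: agents LEFT JOIN pairs on agent_id gives 6 intermediate row(s).
Then INNER JOIN `listings t3` on tag_id: keep only rows whose t2.tag_id appears in t3.
Result: 1 row(s).

1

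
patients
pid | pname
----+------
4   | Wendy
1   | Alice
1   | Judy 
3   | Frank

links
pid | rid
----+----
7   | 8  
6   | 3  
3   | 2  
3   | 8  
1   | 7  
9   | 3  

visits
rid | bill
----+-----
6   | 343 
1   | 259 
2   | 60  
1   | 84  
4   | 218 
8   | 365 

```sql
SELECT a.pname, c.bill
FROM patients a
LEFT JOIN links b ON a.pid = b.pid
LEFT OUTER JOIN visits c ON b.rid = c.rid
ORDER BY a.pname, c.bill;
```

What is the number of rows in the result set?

5

Evaluate left to right. First `patients a LEFT JOIN links b` on pid: 5 row(s).
Then LEFT JOIN `visits c` on rid: each of those 5 rows is kept; rows whose b.rid has no match in c get NULL for c's columns.
Result: 5 row(s).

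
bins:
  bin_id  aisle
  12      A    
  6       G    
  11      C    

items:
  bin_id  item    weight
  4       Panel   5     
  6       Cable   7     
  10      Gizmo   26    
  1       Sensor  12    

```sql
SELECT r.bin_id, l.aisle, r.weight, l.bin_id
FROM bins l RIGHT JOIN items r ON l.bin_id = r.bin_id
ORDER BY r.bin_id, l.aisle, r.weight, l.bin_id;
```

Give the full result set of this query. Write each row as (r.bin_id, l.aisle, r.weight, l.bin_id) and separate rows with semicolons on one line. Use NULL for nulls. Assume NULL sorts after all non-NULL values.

RIGHT JOIN keeps every row from `items`; unmatched rows get NULL for `bins`'s columns.
Matching on l.bin_id = r.bin_id.
- l row (bin_id=12): no match.
- l row (bin_id=6): matches 1 r row(s) → 1 output row(s).
- l row (bin_id=11): no match.
- plus 3 unmatched r row(s), each kept with NULL l columns.
After projecting and ordering:
r.bin_id | l.aisle | r.weight | l.bin_id
1 | NULL | 12 | NULL
4 | NULL | 5 | NULL
6 | G | 7 | 6
10 | NULL | 26 | NULL

(1, NULL, 12, NULL); (4, NULL, 5, NULL); (6, G, 7, 6); (10, NULL, 26, NULL)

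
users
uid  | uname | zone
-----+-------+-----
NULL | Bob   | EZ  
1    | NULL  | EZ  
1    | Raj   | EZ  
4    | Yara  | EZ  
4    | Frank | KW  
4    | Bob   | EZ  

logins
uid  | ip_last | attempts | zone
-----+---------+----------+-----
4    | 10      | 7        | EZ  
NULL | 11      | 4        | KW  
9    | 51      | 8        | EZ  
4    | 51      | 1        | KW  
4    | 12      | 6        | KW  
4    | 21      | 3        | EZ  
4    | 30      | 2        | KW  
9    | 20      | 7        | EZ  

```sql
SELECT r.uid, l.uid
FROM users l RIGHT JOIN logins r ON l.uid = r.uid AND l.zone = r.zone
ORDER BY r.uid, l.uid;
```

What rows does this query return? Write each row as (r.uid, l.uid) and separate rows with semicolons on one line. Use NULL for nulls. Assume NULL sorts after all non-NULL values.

(4, 4); (4, 4); (4, 4); (4, 4); (4, 4); (4, 4); (4, 4); (9, NULL); (9, NULL); (NULL, NULL)

RIGHT JOIN keeps every row from `logins`; unmatched rows get NULL for `users`'s columns.
Matching on l.uid = r.uid AND l.zone = r.zone. A NULL in a compared column never satisfies the condition.
- l[0] uid=NULL, zone=EZ → no match.
- l[1] uid=1, zone=EZ → no match.
- l[2] uid=1, zone=EZ → no match.
- l[3] uid=4, zone=EZ → 2 match(es) in r → 2 row(s).
- l[4] uid=4, zone=KW → 3 match(es) in r → 3 row(s).
- l[5] uid=4, zone=EZ → 2 match(es) in r → 2 row(s).
- 3 row(s) from r found no l partner → padded with NULL.
After projecting and ordering:
r.uid | l.uid
4 | 4
4 | 4
4 | 4
4 | 4
4 | 4
4 | 4
4 | 4
9 | NULL
9 | NULL
NULL | NULL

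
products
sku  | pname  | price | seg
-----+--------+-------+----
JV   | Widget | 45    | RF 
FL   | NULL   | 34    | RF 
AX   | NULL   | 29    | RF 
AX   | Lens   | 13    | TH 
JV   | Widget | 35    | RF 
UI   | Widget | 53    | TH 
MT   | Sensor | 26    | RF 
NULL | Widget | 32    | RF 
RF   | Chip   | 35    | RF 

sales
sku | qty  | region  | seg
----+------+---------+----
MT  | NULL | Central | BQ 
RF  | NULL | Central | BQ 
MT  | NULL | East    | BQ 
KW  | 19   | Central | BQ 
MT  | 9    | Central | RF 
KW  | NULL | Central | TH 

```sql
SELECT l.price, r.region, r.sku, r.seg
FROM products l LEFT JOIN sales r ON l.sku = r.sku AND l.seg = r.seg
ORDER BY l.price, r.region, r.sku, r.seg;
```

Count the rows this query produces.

9

LEFT JOIN keeps every row from `products`; unmatched rows get NULL for `sales`'s columns.
Matching on l.sku = r.sku AND l.seg = r.seg. A NULL in a compared column never satisfies the condition.
- l row (sku=JV, seg=RF): no match → kept, r columns NULL.
- l row (sku=FL, seg=RF): no match → kept, r columns NULL.
- l row (sku=AX, seg=RF): no match → kept, r columns NULL.
- l row (sku=AX, seg=TH): no match → kept, r columns NULL.
- l row (sku=JV, seg=RF): no match → kept, r columns NULL.
- l row (sku=UI, seg=TH): no match → kept, r columns NULL.
- l row (sku=MT, seg=RF): matches 1 r row(s) → 1 output row(s).
- l row (sku=NULL, seg=RF): no match → kept, r columns NULL.
- l row (sku=RF, seg=RF): no match → kept, r columns NULL.
Total: 1 matched + 8 padded = 9 rows.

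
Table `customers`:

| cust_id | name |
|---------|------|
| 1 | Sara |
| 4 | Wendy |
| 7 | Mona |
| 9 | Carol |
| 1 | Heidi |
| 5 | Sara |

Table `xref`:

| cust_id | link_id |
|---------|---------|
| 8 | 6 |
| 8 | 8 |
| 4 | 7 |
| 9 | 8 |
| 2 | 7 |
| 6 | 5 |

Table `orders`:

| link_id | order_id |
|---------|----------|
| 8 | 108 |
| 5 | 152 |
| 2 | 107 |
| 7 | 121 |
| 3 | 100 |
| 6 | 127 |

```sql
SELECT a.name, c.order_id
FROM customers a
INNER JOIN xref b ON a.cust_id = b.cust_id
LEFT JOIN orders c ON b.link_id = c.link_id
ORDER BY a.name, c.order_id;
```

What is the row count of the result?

2

Step 1 — a INNER JOIN b on cust_id → 2 row(s).
Then LEFT JOIN `orders c` on link_id: each of those 2 rows is kept; rows whose b.link_id has no match in c get NULL for c's columns.
Result: 2 row(s).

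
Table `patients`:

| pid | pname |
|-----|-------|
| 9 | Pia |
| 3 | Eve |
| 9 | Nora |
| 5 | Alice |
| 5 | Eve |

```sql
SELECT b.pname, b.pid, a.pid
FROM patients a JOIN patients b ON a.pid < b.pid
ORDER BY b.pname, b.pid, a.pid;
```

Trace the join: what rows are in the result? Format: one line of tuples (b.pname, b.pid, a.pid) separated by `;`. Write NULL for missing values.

(Alice, 5, 3); (Eve, 5, 3); (Nora, 9, 3); (Nora, 9, 5); (Nora, 9, 5); (Pia, 9, 3); (Pia, 9, 5); (Pia, 9, 5)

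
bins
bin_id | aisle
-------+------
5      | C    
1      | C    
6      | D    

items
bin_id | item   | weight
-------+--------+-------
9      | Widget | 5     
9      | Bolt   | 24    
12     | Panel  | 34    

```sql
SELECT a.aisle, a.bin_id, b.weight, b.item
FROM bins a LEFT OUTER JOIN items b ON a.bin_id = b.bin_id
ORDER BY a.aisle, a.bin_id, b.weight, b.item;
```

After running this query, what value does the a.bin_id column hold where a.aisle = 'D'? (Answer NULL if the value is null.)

LEFT JOIN keeps every row from `bins`; unmatched rows get NULL for `items`'s columns.
Matching on a.bin_id = b.bin_id.
Matched pairs: 0; unmatched a rows kept: 3.

6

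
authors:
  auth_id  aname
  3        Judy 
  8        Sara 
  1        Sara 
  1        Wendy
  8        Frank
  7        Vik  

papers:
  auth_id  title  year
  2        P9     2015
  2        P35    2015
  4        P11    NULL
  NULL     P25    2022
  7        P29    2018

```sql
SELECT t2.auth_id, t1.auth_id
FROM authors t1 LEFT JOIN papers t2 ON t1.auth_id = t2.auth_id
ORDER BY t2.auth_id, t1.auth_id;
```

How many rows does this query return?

6

LEFT JOIN keeps every row from `authors`; unmatched rows get NULL for `papers`'s columns.
Matching on t1.auth_id = t2.auth_id. A NULL in a compared column never satisfies the condition.
Matched pairs: 1; unmatched t1 rows kept: 5.
Total: 1 matched + 5 padded = 6 rows.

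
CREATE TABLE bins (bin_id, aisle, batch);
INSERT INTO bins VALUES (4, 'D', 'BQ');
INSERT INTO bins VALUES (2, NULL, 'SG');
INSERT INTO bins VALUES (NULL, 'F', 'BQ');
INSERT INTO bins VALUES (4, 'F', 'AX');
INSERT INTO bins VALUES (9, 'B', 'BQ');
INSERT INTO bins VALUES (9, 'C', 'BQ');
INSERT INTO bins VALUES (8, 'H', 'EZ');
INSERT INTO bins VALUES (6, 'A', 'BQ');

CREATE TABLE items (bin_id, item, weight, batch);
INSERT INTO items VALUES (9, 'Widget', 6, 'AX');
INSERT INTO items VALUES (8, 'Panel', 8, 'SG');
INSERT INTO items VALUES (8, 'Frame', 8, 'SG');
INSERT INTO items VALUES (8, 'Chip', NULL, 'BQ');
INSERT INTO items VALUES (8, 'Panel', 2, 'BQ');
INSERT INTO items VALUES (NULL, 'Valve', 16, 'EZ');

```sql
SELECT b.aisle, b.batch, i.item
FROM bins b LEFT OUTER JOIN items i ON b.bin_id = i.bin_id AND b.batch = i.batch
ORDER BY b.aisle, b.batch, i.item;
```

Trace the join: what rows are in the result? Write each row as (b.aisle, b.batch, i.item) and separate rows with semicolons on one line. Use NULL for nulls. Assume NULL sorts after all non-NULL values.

(A, BQ, NULL); (B, BQ, NULL); (C, BQ, NULL); (D, BQ, NULL); (F, AX, NULL); (F, BQ, NULL); (H, EZ, NULL); (NULL, SG, NULL)

LEFT JOIN keeps every row from `bins`; unmatched rows get NULL for `items`'s columns.
Matching on b.bin_id = i.bin_id AND b.batch = i.batch. A NULL in a compared column never satisfies the condition.
Matched pairs: 0; unmatched b rows kept: 8.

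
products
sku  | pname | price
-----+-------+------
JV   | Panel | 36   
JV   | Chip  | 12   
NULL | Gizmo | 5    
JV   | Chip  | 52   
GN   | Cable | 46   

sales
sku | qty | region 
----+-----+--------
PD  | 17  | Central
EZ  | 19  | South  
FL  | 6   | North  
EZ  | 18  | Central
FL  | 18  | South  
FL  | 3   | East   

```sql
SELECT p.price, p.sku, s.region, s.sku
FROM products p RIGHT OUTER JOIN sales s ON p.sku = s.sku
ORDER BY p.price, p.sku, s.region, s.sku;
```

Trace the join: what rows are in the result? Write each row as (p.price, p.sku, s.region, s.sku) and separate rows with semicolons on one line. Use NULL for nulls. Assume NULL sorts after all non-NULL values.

RIGHT JOIN keeps every row from `sales`; unmatched rows get NULL for `products`'s columns.
Matching on p.sku = s.sku. A NULL in a compared column never satisfies the condition.
- p row (sku=JV): no match.
- p row (sku=JV): no match.
- p row (sku=NULL): no match.
- p row (sku=JV): no match.
- p row (sku=GN): no match.
- 6 row(s) from s found no p partner → padded with NULL.
After projecting and ordering:
p.price | p.sku | s.region | s.sku
NULL | NULL | Central | EZ
NULL | NULL | Central | PD
NULL | NULL | East | FL
NULL | NULL | North | FL
NULL | NULL | South | EZ
NULL | NULL | South | FL

(NULL, NULL, Central, EZ); (NULL, NULL, Central, PD); (NULL, NULL, East, FL); (NULL, NULL, North, FL); (NULL, NULL, South, EZ); (NULL, NULL, South, FL)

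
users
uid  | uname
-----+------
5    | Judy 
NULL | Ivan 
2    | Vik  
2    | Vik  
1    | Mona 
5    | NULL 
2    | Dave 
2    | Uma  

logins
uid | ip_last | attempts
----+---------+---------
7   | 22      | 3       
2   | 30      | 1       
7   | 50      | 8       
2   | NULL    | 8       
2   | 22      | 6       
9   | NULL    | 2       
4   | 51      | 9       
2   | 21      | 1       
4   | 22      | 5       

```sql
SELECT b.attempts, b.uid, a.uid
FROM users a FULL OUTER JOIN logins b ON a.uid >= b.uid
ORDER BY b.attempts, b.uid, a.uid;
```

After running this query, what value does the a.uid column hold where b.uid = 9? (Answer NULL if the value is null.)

FULL OUTER JOIN keeps every row from both sides; unmatched rows get NULL for the other side's columns.
Matching on a.uid >= b.uid. A NULL in a compared column never satisfies the condition.
- a row (uid=5): matches 6 b row(s) → 6 output row(s).
- a row (uid=NULL): no match → kept, b columns NULL.
- a row (uid=2): matches 4 b row(s) → 4 output row(s).
- a row (uid=2): matches 4 b row(s) → 4 output row(s).
- a row (uid=1): no match → kept, b columns NULL.
- a row (uid=5): matches 6 b row(s) → 6 output row(s).
- a row (uid=2): matches 4 b row(s) → 4 output row(s).
- a row (uid=2): matches 4 b row(s) → 4 output row(s).
- 3 row(s) from b found no a partner → padded with NULL.

NULL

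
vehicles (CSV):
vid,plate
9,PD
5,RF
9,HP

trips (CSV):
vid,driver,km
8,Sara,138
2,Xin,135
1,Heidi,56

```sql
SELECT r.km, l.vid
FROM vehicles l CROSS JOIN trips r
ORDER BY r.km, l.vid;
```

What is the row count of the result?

9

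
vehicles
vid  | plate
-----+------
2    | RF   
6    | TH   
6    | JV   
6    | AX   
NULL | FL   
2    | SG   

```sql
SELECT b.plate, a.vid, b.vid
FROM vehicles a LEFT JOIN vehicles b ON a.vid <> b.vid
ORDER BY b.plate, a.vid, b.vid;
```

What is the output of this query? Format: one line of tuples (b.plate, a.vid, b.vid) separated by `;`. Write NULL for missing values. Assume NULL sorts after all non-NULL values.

(AX, 2, 6); (AX, 2, 6); (JV, 2, 6); (JV, 2, 6); (RF, 6, 2); (RF, 6, 2); (RF, 6, 2); (SG, 6, 2); (SG, 6, 2); (SG, 6, 2); (TH, 2, 6); (TH, 2, 6); (NULL, NULL, NULL)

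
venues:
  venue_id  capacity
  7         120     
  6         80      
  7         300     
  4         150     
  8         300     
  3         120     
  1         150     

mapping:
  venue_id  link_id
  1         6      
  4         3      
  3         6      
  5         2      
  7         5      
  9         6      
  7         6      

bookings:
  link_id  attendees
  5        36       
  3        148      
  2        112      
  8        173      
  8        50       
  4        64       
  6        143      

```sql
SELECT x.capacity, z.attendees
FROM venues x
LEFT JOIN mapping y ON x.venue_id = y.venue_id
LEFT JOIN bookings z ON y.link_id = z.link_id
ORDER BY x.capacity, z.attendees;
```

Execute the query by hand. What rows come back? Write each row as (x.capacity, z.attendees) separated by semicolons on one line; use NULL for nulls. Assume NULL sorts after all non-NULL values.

(80, NULL); (120, 36); (120, 143); (120, 143); (150, 143); (150, 148); (300, 36); (300, 143); (300, NULL)

Step 1 — x LEFT JOIN y on venue_id → 9 row(s).
Then LEFT JOIN `bookings z` on link_id: each of those 9 rows is kept; rows whose y.link_id has no match in z get NULL for z's columns.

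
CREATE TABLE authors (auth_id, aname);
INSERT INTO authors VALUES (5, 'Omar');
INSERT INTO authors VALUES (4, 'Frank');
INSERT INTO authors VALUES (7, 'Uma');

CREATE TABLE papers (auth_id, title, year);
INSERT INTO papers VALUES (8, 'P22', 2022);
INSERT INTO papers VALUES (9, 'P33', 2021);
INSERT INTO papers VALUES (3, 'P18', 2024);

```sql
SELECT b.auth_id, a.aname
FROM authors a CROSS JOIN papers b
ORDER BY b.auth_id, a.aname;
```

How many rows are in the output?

9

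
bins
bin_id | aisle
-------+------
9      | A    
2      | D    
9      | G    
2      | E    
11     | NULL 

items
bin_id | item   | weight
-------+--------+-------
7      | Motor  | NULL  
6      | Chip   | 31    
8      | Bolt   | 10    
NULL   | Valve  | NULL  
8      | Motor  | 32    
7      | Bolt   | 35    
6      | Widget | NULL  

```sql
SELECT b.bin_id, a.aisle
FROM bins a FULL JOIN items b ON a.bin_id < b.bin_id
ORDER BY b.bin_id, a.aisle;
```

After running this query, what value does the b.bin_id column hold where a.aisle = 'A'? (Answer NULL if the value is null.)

FULL OUTER JOIN keeps every row from both sides; unmatched rows get NULL for the other side's columns.
Matching on a.bin_id < b.bin_id. A NULL in a compared column never satisfies the condition.
Matched pairs: 12; unmatched a rows kept: 3; unmatched b rows kept: 1.

NULL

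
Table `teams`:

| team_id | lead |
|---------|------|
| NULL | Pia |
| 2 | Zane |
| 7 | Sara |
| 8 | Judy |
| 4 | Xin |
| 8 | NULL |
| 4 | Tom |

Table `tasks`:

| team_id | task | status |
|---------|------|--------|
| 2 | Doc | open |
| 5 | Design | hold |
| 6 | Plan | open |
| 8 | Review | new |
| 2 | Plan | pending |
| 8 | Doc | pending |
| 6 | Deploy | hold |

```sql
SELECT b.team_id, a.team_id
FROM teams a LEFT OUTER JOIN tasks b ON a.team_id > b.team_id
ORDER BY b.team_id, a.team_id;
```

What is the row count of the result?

LEFT JOIN keeps every row from `teams`; unmatched rows get NULL for `tasks`'s columns.
Matching on a.team_id > b.team_id. A NULL in a compared column never satisfies the condition.
- a (team_id=NULL) has no partner → padded with NULL.
- a (team_id=2) has no partner → padded with NULL.
- a (team_id=7) pairs with 5 row(s) of b.
- a (team_id=8) pairs with 5 row(s) of b.
- a (team_id=4) pairs with 2 row(s) of b.
- a (team_id=8) pairs with 5 row(s) of b.
- a (team_id=4) pairs with 2 row(s) of b.
Total: 19 matched + 2 padded = 21 rows.

21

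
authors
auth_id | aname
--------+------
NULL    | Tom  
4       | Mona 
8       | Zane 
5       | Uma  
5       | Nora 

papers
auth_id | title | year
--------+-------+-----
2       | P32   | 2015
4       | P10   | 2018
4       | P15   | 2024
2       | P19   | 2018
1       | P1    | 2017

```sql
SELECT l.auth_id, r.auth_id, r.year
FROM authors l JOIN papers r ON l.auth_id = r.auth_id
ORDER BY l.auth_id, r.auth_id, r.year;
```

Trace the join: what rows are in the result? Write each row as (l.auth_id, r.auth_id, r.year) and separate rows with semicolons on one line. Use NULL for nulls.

(4, 4, 2018); (4, 4, 2024)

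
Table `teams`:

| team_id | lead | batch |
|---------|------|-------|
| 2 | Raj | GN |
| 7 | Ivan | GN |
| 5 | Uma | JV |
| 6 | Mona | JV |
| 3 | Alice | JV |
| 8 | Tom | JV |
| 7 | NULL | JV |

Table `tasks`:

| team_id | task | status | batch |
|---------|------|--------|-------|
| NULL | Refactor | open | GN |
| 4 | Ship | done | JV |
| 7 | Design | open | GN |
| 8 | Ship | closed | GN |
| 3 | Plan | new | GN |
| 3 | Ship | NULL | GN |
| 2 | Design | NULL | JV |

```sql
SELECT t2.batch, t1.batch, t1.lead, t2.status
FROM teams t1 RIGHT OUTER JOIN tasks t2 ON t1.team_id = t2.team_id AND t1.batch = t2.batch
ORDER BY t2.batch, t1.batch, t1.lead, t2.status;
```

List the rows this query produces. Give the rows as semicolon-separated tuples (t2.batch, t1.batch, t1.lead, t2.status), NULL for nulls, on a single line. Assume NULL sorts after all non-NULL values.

(GN, GN, Ivan, open); (GN, NULL, NULL, closed); (GN, NULL, NULL, new); (GN, NULL, NULL, open); (GN, NULL, NULL, NULL); (JV, NULL, NULL, done); (JV, NULL, NULL, NULL)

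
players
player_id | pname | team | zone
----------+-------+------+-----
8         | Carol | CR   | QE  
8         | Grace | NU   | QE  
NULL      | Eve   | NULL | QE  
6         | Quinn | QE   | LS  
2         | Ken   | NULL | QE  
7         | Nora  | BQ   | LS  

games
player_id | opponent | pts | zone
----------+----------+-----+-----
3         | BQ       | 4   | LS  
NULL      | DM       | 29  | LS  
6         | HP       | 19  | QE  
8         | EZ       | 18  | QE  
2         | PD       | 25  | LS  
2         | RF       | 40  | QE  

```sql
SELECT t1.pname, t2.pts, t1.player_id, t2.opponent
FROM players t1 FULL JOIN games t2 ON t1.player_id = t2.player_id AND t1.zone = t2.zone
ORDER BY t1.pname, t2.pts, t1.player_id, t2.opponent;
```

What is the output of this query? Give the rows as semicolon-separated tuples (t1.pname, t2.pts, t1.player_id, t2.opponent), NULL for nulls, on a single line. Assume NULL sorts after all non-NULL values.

FULL OUTER JOIN keeps every row from both sides; unmatched rows get NULL for the other side's columns.
Matching on t1.player_id = t2.player_id AND t1.zone = t2.zone. A NULL in a compared column never satisfies the condition.
- t1 (player_id=8, zone=QE) pairs with 1 row(s) of t2.
- t1 (player_id=8, zone=QE) pairs with 1 row(s) of t2.
- t1 (player_id=NULL, zone=QE) has no partner → padded with NULL.
- t1 (player_id=6, zone=LS) has no partner → padded with NULL.
- t1 (player_id=2, zone=QE) pairs with 1 row(s) of t2.
- t1 (player_id=7, zone=LS) has no partner → padded with NULL.
- plus 4 unmatched t2 row(s), each kept with NULL t1 columns.
After projecting and ordering:
t1.pname | t2.pts | t1.player_id | t2.opponent
Carol | 18 | 8 | EZ
Eve | NULL | NULL | NULL
Grace | 18 | 8 | EZ
Ken | 40 | 2 | RF
Nora | NULL | 7 | NULL
Quinn | NULL | 6 | NULL
NULL | 4 | NULL | BQ
NULL | 19 | NULL | HP
NULL | 25 | NULL | PD
NULL | 29 | NULL | DM

(Carol, 18, 8, EZ); (Eve, NULL, NULL, NULL); (Grace, 18, 8, EZ); (Ken, 40, 2, RF); (Nora, NULL, 7, NULL); (Quinn, NULL, 6, NULL); (NULL, 4, NULL, BQ); (NULL, 19, NULL, HP); (NULL, 25, NULL, PD); (NULL, 29, NULL, DM)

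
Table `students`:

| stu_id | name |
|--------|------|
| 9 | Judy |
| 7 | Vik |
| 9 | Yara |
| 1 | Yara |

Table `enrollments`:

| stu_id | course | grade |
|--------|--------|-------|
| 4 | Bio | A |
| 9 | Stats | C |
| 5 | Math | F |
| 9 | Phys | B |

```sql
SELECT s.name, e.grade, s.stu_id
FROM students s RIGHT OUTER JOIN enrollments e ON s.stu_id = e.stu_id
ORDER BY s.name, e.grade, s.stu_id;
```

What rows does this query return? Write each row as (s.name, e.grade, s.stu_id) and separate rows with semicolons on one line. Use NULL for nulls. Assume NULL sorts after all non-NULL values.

(Judy, B, 9); (Judy, C, 9); (Yara, B, 9); (Yara, C, 9); (NULL, A, NULL); (NULL, F, NULL)

RIGHT JOIN keeps every row from `enrollments`; unmatched rows get NULL for `students`'s columns.
Matching on s.stu_id = e.stu_id.
Matched pairs: 4; unmatched e rows kept: 2.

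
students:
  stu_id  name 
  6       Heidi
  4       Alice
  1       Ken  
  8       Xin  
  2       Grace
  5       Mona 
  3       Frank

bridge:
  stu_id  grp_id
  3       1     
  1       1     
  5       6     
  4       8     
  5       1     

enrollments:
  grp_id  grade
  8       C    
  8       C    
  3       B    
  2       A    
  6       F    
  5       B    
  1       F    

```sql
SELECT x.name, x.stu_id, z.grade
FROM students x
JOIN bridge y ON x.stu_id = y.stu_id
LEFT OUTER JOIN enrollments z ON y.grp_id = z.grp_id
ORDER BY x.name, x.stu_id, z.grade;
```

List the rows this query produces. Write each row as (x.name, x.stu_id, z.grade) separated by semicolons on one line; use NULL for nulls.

Step 1 — x INNER JOIN y on stu_id → 5 row(s).
Then LEFT JOIN `enrollments z` on grp_id: each of those 5 rows is kept; rows whose y.grp_id has no match in z get NULL for z's columns.

(Alice, 4, C); (Alice, 4, C); (Frank, 3, F); (Ken, 1, F); (Mona, 5, F); (Mona, 5, F)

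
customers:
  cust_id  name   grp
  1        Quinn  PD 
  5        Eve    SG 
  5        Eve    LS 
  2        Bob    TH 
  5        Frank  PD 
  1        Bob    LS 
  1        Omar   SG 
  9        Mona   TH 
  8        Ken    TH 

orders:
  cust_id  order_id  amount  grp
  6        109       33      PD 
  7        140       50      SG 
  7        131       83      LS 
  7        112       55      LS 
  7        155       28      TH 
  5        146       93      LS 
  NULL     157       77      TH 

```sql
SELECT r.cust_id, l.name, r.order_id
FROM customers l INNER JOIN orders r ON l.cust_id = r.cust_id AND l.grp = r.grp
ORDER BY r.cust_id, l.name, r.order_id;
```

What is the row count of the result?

1

INNER JOIN keeps only pairs where the ON condition holds.
Matching on l.cust_id = r.cust_id AND l.grp = r.grp. A NULL in a compared column never satisfies the condition.
- l[0] cust_id=1, grp=PD → no match; dropped.
- l[1] cust_id=5, grp=SG → no match; dropped.
- l[2] cust_id=5, grp=LS → 1 match(es) in r → 1 row(s).
- l[3] cust_id=2, grp=TH → no match; dropped.
- l[4] cust_id=5, grp=PD → no match; dropped.
- l[5] cust_id=1, grp=LS → no match; dropped.
- l[6] cust_id=1, grp=SG → no match; dropped.
- l[7] cust_id=9, grp=TH → no match; dropped.
- l[8] cust_id=8, grp=TH → no match; dropped.
Total: 1 rows.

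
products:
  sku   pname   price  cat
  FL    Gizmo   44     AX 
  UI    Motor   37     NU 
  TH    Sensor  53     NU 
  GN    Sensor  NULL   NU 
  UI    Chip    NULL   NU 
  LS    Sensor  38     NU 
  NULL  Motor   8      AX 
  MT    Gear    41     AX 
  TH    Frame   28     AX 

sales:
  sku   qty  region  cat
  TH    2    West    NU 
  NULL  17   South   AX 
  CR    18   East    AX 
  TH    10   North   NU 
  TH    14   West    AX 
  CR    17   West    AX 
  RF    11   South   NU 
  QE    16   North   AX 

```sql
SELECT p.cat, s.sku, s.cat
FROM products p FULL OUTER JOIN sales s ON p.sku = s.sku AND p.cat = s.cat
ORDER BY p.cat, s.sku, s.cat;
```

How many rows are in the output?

FULL OUTER JOIN keeps every row from both sides; unmatched rows get NULL for the other side's columns.
Matching on p.sku = s.sku AND p.cat = s.cat. A NULL in a compared column never satisfies the condition.
- p (sku=FL, cat=AX) has no partner → padded with NULL.
- p (sku=UI, cat=NU) has no partner → padded with NULL.
- p (sku=TH, cat=NU) pairs with 2 row(s) of s.
- p (sku=GN, cat=NU) has no partner → padded with NULL.
- p (sku=UI, cat=NU) has no partner → padded with NULL.
- p (sku=LS, cat=NU) has no partner → padded with NULL.
- p (sku=NULL, cat=AX) has no partner → padded with NULL.
- p (sku=MT, cat=AX) has no partner → padded with NULL.
- p (sku=TH, cat=AX) pairs with 1 row(s) of s.
- 5 s row(s) had no p match → kept, p columns NULL.
Total: 3 matched + 12 padded = 15 rows.

15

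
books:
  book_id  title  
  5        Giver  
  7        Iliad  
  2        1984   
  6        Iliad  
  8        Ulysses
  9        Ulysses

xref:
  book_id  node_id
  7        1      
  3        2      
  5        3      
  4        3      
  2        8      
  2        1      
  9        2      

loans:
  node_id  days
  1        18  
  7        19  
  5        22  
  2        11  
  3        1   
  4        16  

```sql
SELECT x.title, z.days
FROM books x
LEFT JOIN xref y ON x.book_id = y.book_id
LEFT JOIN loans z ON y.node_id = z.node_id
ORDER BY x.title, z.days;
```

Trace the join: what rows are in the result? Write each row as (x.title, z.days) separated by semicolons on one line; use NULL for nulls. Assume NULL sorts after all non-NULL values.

(1984, 18); (1984, NULL); (Giver, 1); (Iliad, 18); (Iliad, NULL); (Ulysses, 11); (Ulysses, NULL)

Joins associate left-to-right: books LEFT JOIN xref on book_id gives 7 intermediate row(s).
Then LEFT JOIN `loans z` on node_id: each of those 7 rows is kept; rows whose y.node_id has no match in z get NULL for z's columns.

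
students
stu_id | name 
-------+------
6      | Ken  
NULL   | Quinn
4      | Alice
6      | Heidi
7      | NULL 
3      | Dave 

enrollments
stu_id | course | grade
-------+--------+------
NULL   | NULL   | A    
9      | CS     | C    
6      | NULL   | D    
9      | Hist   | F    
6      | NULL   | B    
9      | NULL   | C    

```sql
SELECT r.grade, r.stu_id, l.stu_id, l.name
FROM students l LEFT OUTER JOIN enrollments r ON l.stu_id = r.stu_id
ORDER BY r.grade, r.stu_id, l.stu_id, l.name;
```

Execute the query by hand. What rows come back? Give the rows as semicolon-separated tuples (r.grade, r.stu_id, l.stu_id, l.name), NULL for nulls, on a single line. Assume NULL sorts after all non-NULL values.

(B, 6, 6, Heidi); (B, 6, 6, Ken); (D, 6, 6, Heidi); (D, 6, 6, Ken); (NULL, NULL, 3, Dave); (NULL, NULL, 4, Alice); (NULL, NULL, 7, NULL); (NULL, NULL, NULL, Quinn)

LEFT JOIN keeps every row from `students`; unmatched rows get NULL for `enrollments`'s columns.
Matching on l.stu_id = r.stu_id. A NULL in a compared column never satisfies the condition.
- l[0] stu_id=6 → 2 match(es) in r → 2 row(s).
- l[1] stu_id=NULL → no match; kept with NULLs on the r side.
- l[2] stu_id=4 → no match; kept with NULLs on the r side.
- l[3] stu_id=6 → 2 match(es) in r → 2 row(s).
- l[4] stu_id=7 → no match; kept with NULLs on the r side.
- l[5] stu_id=3 → no match; kept with NULLs on the r side.
After projecting and ordering:
r.grade | r.stu_id | l.stu_id | l.name
B | 6 | 6 | Heidi
B | 6 | 6 | Ken
D | 6 | 6 | Heidi
D | 6 | 6 | Ken
NULL | NULL | 3 | Dave
NULL | NULL | 4 | Alice
NULL | NULL | 7 | NULL
NULL | NULL | NULL | Quinn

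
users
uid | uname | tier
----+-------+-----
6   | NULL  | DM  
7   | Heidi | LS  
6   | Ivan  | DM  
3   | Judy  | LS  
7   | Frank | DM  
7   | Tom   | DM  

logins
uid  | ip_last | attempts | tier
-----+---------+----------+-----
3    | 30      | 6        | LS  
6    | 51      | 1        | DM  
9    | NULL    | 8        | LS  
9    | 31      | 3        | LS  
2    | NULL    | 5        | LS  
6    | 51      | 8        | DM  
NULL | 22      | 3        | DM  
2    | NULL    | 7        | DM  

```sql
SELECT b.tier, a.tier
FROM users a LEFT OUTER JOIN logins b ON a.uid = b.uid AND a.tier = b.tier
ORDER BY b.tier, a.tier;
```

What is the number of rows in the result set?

8

LEFT JOIN keeps every row from `users`; unmatched rows get NULL for `logins`'s columns.
Matching on a.uid = b.uid AND a.tier = b.tier. A NULL in a compared column never satisfies the condition.
Matched pairs: 5; unmatched a rows kept: 3.
Total: 5 matched + 3 padded = 8 rows.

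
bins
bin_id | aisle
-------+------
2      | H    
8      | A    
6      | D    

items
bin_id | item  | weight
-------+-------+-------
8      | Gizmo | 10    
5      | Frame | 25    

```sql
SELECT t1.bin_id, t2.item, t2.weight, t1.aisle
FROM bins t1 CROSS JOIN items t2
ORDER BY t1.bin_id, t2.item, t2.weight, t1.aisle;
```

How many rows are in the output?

6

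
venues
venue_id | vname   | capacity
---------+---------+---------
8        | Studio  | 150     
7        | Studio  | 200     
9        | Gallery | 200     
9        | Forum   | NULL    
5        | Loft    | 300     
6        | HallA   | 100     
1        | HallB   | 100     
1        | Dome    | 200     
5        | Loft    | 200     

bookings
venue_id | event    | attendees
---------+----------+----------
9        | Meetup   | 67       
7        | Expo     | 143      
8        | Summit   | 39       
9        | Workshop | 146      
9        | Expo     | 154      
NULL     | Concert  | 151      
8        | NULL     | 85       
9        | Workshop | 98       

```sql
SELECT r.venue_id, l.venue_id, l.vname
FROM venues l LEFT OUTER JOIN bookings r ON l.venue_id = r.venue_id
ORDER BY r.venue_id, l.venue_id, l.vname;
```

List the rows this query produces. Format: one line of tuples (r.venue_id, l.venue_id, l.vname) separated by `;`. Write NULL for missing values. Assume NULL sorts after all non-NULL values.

(7, 7, Studio); (8, 8, Studio); (8, 8, Studio); (9, 9, Forum); (9, 9, Forum); (9, 9, Forum); (9, 9, Forum); (9, 9, Gallery); (9, 9, Gallery); (9, 9, Gallery); (9, 9, Gallery); (NULL, 1, Dome); (NULL, 1, HallB); (NULL, 5, Loft); (NULL, 5, Loft); (NULL, 6, HallA)

LEFT JOIN keeps every row from `venues`; unmatched rows get NULL for `bookings`'s columns.
Matching on l.venue_id = r.venue_id. A NULL in a compared column never satisfies the condition.
- l[0] venue_id=8 → 2 match(es) in r → 2 row(s).
- l[1] venue_id=7 → 1 match(es) in r → 1 row(s).
- l[2] venue_id=9 → 4 match(es) in r → 4 row(s).
- l[3] venue_id=9 → 4 match(es) in r → 4 row(s).
- l[4] venue_id=5 → no match; kept with NULLs on the r side.
- l[5] venue_id=6 → no match; kept with NULLs on the r side.
- l[6] venue_id=1 → no match; kept with NULLs on the r side.
- l[7] venue_id=1 → no match; kept with NULLs on the r side.
- l[8] venue_id=5 → no match; kept with NULLs on the r side.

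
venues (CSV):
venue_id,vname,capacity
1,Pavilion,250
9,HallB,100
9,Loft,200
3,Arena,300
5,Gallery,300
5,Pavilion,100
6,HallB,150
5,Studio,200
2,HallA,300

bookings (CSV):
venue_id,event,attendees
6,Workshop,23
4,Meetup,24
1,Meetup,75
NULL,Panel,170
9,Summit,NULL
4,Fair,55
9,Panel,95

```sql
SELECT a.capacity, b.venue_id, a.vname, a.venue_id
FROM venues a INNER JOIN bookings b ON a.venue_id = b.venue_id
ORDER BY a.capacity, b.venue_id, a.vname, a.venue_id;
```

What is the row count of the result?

6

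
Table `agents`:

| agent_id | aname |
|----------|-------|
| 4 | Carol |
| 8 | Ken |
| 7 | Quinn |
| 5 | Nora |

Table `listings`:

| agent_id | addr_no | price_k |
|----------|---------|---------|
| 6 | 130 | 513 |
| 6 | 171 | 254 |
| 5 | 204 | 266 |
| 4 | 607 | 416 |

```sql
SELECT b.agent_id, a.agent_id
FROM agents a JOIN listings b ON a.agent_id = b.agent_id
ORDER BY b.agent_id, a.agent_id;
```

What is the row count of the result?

2

INNER JOIN keeps only pairs where the ON condition holds.
Matching on a.agent_id = b.agent_id.
- a (agent_id=4) pairs with 1 row(s) of b.
- a (agent_id=8) has no partner → excluded.
- a (agent_id=7) has no partner → excluded.
- a (agent_id=5) pairs with 1 row(s) of b.
Total: 2 rows.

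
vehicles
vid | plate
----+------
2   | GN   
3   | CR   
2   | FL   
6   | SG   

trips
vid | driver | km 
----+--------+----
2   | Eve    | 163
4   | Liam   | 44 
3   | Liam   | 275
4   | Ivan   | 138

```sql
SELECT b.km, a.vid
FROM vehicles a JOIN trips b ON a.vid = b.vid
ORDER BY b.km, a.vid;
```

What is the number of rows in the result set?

INNER JOIN keeps only pairs where the ON condition holds.
Matching on a.vid = b.vid.
- a (vid=2) pairs with 1 row(s) of b.
- a (vid=3) pairs with 1 row(s) of b.
- a (vid=2) pairs with 1 row(s) of b.
- a (vid=6) has no partner → excluded.
Total: 3 rows.

3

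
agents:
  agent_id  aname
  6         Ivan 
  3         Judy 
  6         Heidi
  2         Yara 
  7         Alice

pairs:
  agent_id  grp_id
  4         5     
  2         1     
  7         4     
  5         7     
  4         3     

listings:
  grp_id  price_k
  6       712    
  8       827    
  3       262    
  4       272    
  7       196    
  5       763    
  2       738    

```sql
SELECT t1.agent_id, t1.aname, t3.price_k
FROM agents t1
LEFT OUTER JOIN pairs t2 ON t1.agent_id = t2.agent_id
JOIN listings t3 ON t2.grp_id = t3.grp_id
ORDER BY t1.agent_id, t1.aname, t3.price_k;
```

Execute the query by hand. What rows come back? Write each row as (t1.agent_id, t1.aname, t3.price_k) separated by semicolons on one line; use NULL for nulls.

(7, Alice, 272)

Evaluate left to right. First `agents t1 LEFT JOIN pairs t2` on agent_id: 5 row(s).
Then INNER JOIN `listings t3` on grp_id: keep only rows whose t2.grp_id appears in t3.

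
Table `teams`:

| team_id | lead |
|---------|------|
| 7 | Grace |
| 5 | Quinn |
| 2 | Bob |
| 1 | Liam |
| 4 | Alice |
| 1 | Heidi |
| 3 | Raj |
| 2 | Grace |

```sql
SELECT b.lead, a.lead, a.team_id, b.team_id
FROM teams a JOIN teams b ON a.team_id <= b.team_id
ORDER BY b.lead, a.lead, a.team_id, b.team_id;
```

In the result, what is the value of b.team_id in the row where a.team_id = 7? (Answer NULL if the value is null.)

7

INNER JOIN keeps only pairs where the ON condition holds.
Matching on a.team_id <= b.team_id.
- team_id=7: 1 matching b row(s), so 1 row(s) emitted.
- team_id=5: 2 matching b row(s), so 2 row(s) emitted.
- team_id=2: 6 matching b row(s), so 6 row(s) emitted.
- team_id=1: 8 matching b row(s), so 8 row(s) emitted.
- team_id=4: 3 matching b row(s), so 3 row(s) emitted.
- team_id=1: 8 matching b row(s), so 8 row(s) emitted.
- team_id=3: 4 matching b row(s), so 4 row(s) emitted.
- team_id=2: 6 matching b row(s), so 6 row(s) emitted.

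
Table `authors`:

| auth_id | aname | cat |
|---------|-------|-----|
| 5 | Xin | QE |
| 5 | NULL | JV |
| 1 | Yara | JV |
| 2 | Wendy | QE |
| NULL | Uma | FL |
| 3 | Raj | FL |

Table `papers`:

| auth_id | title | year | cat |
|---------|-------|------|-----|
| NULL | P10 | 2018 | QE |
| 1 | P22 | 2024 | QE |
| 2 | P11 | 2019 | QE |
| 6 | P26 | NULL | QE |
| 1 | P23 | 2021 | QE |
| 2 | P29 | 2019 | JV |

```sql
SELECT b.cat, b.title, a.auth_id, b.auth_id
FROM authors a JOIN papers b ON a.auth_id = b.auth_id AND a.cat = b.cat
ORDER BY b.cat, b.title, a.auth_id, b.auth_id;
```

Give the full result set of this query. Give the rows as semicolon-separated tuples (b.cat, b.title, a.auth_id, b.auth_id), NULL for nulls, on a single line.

(QE, P11, 2, 2)

INNER JOIN keeps only pairs where the ON condition holds.
Matching on a.auth_id = b.auth_id AND a.cat = b.cat. A NULL in a compared column never satisfies the condition.
Matched pairs: 1.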